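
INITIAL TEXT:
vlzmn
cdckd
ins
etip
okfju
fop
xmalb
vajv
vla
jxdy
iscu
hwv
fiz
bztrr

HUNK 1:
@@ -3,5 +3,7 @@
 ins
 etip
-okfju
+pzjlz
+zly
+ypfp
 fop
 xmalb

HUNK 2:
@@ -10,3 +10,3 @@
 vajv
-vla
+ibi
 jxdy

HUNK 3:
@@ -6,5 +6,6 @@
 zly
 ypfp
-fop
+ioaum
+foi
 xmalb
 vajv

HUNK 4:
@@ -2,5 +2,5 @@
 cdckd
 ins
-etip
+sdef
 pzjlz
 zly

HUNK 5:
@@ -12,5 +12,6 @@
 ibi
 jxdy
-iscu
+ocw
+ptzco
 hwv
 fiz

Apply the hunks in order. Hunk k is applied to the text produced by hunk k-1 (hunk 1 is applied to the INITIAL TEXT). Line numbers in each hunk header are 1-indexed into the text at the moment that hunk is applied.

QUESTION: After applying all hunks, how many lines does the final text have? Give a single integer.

Hunk 1: at line 3 remove [okfju] add [pzjlz,zly,ypfp] -> 16 lines: vlzmn cdckd ins etip pzjlz zly ypfp fop xmalb vajv vla jxdy iscu hwv fiz bztrr
Hunk 2: at line 10 remove [vla] add [ibi] -> 16 lines: vlzmn cdckd ins etip pzjlz zly ypfp fop xmalb vajv ibi jxdy iscu hwv fiz bztrr
Hunk 3: at line 6 remove [fop] add [ioaum,foi] -> 17 lines: vlzmn cdckd ins etip pzjlz zly ypfp ioaum foi xmalb vajv ibi jxdy iscu hwv fiz bztrr
Hunk 4: at line 2 remove [etip] add [sdef] -> 17 lines: vlzmn cdckd ins sdef pzjlz zly ypfp ioaum foi xmalb vajv ibi jxdy iscu hwv fiz bztrr
Hunk 5: at line 12 remove [iscu] add [ocw,ptzco] -> 18 lines: vlzmn cdckd ins sdef pzjlz zly ypfp ioaum foi xmalb vajv ibi jxdy ocw ptzco hwv fiz bztrr
Final line count: 18

Answer: 18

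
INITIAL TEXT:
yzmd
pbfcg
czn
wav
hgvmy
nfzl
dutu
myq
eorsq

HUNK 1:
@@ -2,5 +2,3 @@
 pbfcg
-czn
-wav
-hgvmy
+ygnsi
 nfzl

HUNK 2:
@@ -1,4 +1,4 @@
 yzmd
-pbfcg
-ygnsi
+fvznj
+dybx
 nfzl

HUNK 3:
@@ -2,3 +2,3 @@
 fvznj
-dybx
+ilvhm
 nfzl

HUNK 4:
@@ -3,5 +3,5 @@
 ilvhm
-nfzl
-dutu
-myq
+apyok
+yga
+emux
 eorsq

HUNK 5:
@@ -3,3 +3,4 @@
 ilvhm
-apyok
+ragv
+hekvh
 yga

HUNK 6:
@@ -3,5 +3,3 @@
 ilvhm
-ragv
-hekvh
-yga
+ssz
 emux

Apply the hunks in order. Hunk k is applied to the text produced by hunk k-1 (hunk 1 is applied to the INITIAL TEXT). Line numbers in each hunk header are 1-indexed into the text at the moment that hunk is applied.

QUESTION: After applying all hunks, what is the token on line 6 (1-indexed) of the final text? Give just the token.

Hunk 1: at line 2 remove [czn,wav,hgvmy] add [ygnsi] -> 7 lines: yzmd pbfcg ygnsi nfzl dutu myq eorsq
Hunk 2: at line 1 remove [pbfcg,ygnsi] add [fvznj,dybx] -> 7 lines: yzmd fvznj dybx nfzl dutu myq eorsq
Hunk 3: at line 2 remove [dybx] add [ilvhm] -> 7 lines: yzmd fvznj ilvhm nfzl dutu myq eorsq
Hunk 4: at line 3 remove [nfzl,dutu,myq] add [apyok,yga,emux] -> 7 lines: yzmd fvznj ilvhm apyok yga emux eorsq
Hunk 5: at line 3 remove [apyok] add [ragv,hekvh] -> 8 lines: yzmd fvznj ilvhm ragv hekvh yga emux eorsq
Hunk 6: at line 3 remove [ragv,hekvh,yga] add [ssz] -> 6 lines: yzmd fvznj ilvhm ssz emux eorsq
Final line 6: eorsq

Answer: eorsq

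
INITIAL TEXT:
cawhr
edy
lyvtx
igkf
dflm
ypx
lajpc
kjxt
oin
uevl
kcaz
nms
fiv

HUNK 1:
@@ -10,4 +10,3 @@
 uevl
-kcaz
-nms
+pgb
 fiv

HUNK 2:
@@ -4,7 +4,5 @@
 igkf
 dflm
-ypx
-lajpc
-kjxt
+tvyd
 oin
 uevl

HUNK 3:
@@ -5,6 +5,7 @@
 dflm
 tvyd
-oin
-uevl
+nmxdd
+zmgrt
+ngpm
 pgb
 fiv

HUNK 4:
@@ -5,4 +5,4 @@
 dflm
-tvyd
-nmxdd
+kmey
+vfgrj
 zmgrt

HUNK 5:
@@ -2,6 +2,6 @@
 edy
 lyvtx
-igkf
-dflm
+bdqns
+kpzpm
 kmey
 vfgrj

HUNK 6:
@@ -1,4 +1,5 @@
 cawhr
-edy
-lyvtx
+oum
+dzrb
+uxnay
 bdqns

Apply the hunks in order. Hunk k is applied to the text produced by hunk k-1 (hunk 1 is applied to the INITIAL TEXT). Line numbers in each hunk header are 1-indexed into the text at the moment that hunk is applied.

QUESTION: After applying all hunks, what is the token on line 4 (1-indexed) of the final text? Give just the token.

Answer: uxnay

Derivation:
Hunk 1: at line 10 remove [kcaz,nms] add [pgb] -> 12 lines: cawhr edy lyvtx igkf dflm ypx lajpc kjxt oin uevl pgb fiv
Hunk 2: at line 4 remove [ypx,lajpc,kjxt] add [tvyd] -> 10 lines: cawhr edy lyvtx igkf dflm tvyd oin uevl pgb fiv
Hunk 3: at line 5 remove [oin,uevl] add [nmxdd,zmgrt,ngpm] -> 11 lines: cawhr edy lyvtx igkf dflm tvyd nmxdd zmgrt ngpm pgb fiv
Hunk 4: at line 5 remove [tvyd,nmxdd] add [kmey,vfgrj] -> 11 lines: cawhr edy lyvtx igkf dflm kmey vfgrj zmgrt ngpm pgb fiv
Hunk 5: at line 2 remove [igkf,dflm] add [bdqns,kpzpm] -> 11 lines: cawhr edy lyvtx bdqns kpzpm kmey vfgrj zmgrt ngpm pgb fiv
Hunk 6: at line 1 remove [edy,lyvtx] add [oum,dzrb,uxnay] -> 12 lines: cawhr oum dzrb uxnay bdqns kpzpm kmey vfgrj zmgrt ngpm pgb fiv
Final line 4: uxnay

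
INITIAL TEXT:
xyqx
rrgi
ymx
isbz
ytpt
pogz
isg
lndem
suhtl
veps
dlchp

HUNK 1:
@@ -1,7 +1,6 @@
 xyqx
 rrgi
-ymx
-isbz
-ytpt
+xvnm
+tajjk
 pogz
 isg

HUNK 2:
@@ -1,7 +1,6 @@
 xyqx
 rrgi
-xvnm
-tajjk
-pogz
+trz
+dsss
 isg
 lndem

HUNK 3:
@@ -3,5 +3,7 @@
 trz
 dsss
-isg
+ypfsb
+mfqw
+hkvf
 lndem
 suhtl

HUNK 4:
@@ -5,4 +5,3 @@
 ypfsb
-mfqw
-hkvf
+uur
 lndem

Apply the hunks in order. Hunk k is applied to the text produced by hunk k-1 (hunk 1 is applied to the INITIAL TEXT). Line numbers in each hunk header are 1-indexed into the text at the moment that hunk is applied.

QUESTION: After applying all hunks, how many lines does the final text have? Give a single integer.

Hunk 1: at line 1 remove [ymx,isbz,ytpt] add [xvnm,tajjk] -> 10 lines: xyqx rrgi xvnm tajjk pogz isg lndem suhtl veps dlchp
Hunk 2: at line 1 remove [xvnm,tajjk,pogz] add [trz,dsss] -> 9 lines: xyqx rrgi trz dsss isg lndem suhtl veps dlchp
Hunk 3: at line 3 remove [isg] add [ypfsb,mfqw,hkvf] -> 11 lines: xyqx rrgi trz dsss ypfsb mfqw hkvf lndem suhtl veps dlchp
Hunk 4: at line 5 remove [mfqw,hkvf] add [uur] -> 10 lines: xyqx rrgi trz dsss ypfsb uur lndem suhtl veps dlchp
Final line count: 10

Answer: 10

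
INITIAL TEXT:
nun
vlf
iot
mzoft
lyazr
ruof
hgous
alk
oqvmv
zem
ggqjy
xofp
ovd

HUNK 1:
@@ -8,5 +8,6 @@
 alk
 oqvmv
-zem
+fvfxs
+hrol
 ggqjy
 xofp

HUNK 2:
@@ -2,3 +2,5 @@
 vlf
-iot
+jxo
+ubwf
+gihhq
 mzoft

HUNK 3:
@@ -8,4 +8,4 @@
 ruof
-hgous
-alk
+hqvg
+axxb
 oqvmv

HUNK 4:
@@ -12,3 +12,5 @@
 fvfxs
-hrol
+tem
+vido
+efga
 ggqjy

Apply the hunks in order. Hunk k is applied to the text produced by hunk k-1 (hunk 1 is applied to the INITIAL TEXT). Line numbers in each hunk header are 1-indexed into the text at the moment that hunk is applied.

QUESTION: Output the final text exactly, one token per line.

Hunk 1: at line 8 remove [zem] add [fvfxs,hrol] -> 14 lines: nun vlf iot mzoft lyazr ruof hgous alk oqvmv fvfxs hrol ggqjy xofp ovd
Hunk 2: at line 2 remove [iot] add [jxo,ubwf,gihhq] -> 16 lines: nun vlf jxo ubwf gihhq mzoft lyazr ruof hgous alk oqvmv fvfxs hrol ggqjy xofp ovd
Hunk 3: at line 8 remove [hgous,alk] add [hqvg,axxb] -> 16 lines: nun vlf jxo ubwf gihhq mzoft lyazr ruof hqvg axxb oqvmv fvfxs hrol ggqjy xofp ovd
Hunk 4: at line 12 remove [hrol] add [tem,vido,efga] -> 18 lines: nun vlf jxo ubwf gihhq mzoft lyazr ruof hqvg axxb oqvmv fvfxs tem vido efga ggqjy xofp ovd

Answer: nun
vlf
jxo
ubwf
gihhq
mzoft
lyazr
ruof
hqvg
axxb
oqvmv
fvfxs
tem
vido
efga
ggqjy
xofp
ovd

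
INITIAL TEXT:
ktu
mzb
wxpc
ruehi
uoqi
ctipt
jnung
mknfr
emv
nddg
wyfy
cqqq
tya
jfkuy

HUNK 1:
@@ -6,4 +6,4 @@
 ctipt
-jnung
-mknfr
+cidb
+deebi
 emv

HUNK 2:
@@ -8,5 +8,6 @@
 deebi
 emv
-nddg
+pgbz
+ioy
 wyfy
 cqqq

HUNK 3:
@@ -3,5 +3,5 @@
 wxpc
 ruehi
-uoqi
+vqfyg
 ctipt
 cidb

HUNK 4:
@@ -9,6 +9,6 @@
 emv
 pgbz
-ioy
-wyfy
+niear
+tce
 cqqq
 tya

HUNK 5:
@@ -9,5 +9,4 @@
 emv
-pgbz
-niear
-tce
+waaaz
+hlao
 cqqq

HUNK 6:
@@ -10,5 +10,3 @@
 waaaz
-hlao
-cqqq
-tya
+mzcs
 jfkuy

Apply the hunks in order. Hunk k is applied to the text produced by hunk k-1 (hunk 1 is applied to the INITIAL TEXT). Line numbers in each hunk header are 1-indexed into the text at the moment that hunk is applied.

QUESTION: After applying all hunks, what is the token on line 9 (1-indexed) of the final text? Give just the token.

Hunk 1: at line 6 remove [jnung,mknfr] add [cidb,deebi] -> 14 lines: ktu mzb wxpc ruehi uoqi ctipt cidb deebi emv nddg wyfy cqqq tya jfkuy
Hunk 2: at line 8 remove [nddg] add [pgbz,ioy] -> 15 lines: ktu mzb wxpc ruehi uoqi ctipt cidb deebi emv pgbz ioy wyfy cqqq tya jfkuy
Hunk 3: at line 3 remove [uoqi] add [vqfyg] -> 15 lines: ktu mzb wxpc ruehi vqfyg ctipt cidb deebi emv pgbz ioy wyfy cqqq tya jfkuy
Hunk 4: at line 9 remove [ioy,wyfy] add [niear,tce] -> 15 lines: ktu mzb wxpc ruehi vqfyg ctipt cidb deebi emv pgbz niear tce cqqq tya jfkuy
Hunk 5: at line 9 remove [pgbz,niear,tce] add [waaaz,hlao] -> 14 lines: ktu mzb wxpc ruehi vqfyg ctipt cidb deebi emv waaaz hlao cqqq tya jfkuy
Hunk 6: at line 10 remove [hlao,cqqq,tya] add [mzcs] -> 12 lines: ktu mzb wxpc ruehi vqfyg ctipt cidb deebi emv waaaz mzcs jfkuy
Final line 9: emv

Answer: emv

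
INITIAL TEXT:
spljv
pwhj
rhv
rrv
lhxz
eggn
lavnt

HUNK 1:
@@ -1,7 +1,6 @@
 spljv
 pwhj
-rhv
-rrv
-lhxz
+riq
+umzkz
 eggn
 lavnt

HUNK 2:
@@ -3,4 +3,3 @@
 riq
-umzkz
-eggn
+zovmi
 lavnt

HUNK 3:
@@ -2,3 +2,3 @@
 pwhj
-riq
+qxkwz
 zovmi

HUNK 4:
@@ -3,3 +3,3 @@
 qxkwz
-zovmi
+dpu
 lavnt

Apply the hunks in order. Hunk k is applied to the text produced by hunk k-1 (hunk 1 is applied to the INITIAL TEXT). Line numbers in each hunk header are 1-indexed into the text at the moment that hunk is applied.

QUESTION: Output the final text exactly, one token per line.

Hunk 1: at line 1 remove [rhv,rrv,lhxz] add [riq,umzkz] -> 6 lines: spljv pwhj riq umzkz eggn lavnt
Hunk 2: at line 3 remove [umzkz,eggn] add [zovmi] -> 5 lines: spljv pwhj riq zovmi lavnt
Hunk 3: at line 2 remove [riq] add [qxkwz] -> 5 lines: spljv pwhj qxkwz zovmi lavnt
Hunk 4: at line 3 remove [zovmi] add [dpu] -> 5 lines: spljv pwhj qxkwz dpu lavnt

Answer: spljv
pwhj
qxkwz
dpu
lavnt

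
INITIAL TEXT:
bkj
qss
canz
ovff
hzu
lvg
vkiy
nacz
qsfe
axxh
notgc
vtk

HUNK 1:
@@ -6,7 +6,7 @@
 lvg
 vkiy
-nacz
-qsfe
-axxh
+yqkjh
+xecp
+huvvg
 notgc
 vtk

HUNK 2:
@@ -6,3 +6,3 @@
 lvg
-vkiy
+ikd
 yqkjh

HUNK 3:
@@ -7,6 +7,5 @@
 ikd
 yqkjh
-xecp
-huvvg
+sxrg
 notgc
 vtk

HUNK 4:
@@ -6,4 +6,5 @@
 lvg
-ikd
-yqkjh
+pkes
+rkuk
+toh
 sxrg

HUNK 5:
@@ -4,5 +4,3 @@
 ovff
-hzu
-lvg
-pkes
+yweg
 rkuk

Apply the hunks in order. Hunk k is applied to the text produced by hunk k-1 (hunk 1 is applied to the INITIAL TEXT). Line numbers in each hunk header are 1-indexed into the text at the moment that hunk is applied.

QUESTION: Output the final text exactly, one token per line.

Hunk 1: at line 6 remove [nacz,qsfe,axxh] add [yqkjh,xecp,huvvg] -> 12 lines: bkj qss canz ovff hzu lvg vkiy yqkjh xecp huvvg notgc vtk
Hunk 2: at line 6 remove [vkiy] add [ikd] -> 12 lines: bkj qss canz ovff hzu lvg ikd yqkjh xecp huvvg notgc vtk
Hunk 3: at line 7 remove [xecp,huvvg] add [sxrg] -> 11 lines: bkj qss canz ovff hzu lvg ikd yqkjh sxrg notgc vtk
Hunk 4: at line 6 remove [ikd,yqkjh] add [pkes,rkuk,toh] -> 12 lines: bkj qss canz ovff hzu lvg pkes rkuk toh sxrg notgc vtk
Hunk 5: at line 4 remove [hzu,lvg,pkes] add [yweg] -> 10 lines: bkj qss canz ovff yweg rkuk toh sxrg notgc vtk

Answer: bkj
qss
canz
ovff
yweg
rkuk
toh
sxrg
notgc
vtk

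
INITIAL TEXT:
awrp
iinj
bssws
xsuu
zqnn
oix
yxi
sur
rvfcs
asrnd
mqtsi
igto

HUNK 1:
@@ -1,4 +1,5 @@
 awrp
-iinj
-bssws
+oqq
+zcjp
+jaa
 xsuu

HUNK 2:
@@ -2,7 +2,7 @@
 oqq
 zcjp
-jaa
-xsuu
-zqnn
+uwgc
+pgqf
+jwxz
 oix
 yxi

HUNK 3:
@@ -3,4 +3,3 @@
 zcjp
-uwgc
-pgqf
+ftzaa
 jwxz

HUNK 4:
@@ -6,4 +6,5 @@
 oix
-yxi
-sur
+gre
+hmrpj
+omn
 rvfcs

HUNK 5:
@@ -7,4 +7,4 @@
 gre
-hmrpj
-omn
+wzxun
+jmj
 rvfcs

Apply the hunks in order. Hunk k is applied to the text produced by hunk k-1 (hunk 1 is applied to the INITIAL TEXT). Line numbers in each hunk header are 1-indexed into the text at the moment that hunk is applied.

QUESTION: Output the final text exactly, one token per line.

Answer: awrp
oqq
zcjp
ftzaa
jwxz
oix
gre
wzxun
jmj
rvfcs
asrnd
mqtsi
igto

Derivation:
Hunk 1: at line 1 remove [iinj,bssws] add [oqq,zcjp,jaa] -> 13 lines: awrp oqq zcjp jaa xsuu zqnn oix yxi sur rvfcs asrnd mqtsi igto
Hunk 2: at line 2 remove [jaa,xsuu,zqnn] add [uwgc,pgqf,jwxz] -> 13 lines: awrp oqq zcjp uwgc pgqf jwxz oix yxi sur rvfcs asrnd mqtsi igto
Hunk 3: at line 3 remove [uwgc,pgqf] add [ftzaa] -> 12 lines: awrp oqq zcjp ftzaa jwxz oix yxi sur rvfcs asrnd mqtsi igto
Hunk 4: at line 6 remove [yxi,sur] add [gre,hmrpj,omn] -> 13 lines: awrp oqq zcjp ftzaa jwxz oix gre hmrpj omn rvfcs asrnd mqtsi igto
Hunk 5: at line 7 remove [hmrpj,omn] add [wzxun,jmj] -> 13 lines: awrp oqq zcjp ftzaa jwxz oix gre wzxun jmj rvfcs asrnd mqtsi igto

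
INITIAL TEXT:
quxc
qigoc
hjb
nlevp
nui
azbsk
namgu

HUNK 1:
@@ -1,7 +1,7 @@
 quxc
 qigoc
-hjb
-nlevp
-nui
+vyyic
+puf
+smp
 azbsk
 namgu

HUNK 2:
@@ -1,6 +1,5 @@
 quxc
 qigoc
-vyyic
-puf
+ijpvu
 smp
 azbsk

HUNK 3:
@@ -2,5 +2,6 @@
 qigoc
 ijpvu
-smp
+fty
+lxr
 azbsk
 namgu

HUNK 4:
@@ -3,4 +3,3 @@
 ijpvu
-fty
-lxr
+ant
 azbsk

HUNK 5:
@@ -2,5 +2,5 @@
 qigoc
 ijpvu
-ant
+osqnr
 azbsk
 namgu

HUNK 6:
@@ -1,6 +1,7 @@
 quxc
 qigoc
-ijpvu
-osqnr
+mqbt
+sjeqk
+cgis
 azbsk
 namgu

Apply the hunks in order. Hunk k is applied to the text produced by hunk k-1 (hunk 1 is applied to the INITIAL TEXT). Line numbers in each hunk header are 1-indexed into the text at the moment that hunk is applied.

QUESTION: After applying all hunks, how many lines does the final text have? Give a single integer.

Hunk 1: at line 1 remove [hjb,nlevp,nui] add [vyyic,puf,smp] -> 7 lines: quxc qigoc vyyic puf smp azbsk namgu
Hunk 2: at line 1 remove [vyyic,puf] add [ijpvu] -> 6 lines: quxc qigoc ijpvu smp azbsk namgu
Hunk 3: at line 2 remove [smp] add [fty,lxr] -> 7 lines: quxc qigoc ijpvu fty lxr azbsk namgu
Hunk 4: at line 3 remove [fty,lxr] add [ant] -> 6 lines: quxc qigoc ijpvu ant azbsk namgu
Hunk 5: at line 2 remove [ant] add [osqnr] -> 6 lines: quxc qigoc ijpvu osqnr azbsk namgu
Hunk 6: at line 1 remove [ijpvu,osqnr] add [mqbt,sjeqk,cgis] -> 7 lines: quxc qigoc mqbt sjeqk cgis azbsk namgu
Final line count: 7

Answer: 7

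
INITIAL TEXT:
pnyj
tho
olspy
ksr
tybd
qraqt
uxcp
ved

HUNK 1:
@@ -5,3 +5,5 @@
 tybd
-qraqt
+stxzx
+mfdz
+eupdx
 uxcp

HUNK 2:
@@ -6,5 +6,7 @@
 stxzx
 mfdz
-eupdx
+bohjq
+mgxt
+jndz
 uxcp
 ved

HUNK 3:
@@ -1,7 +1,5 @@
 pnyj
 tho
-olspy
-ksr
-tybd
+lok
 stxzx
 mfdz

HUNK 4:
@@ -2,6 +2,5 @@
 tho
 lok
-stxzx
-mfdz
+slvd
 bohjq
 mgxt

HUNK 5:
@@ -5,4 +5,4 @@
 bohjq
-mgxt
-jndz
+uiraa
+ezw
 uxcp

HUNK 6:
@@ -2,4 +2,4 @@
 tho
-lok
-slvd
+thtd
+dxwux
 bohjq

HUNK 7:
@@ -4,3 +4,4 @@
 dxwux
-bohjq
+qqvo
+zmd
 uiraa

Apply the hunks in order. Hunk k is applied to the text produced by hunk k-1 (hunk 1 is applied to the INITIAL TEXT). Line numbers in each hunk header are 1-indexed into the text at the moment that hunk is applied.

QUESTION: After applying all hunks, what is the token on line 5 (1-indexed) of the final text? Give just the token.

Answer: qqvo

Derivation:
Hunk 1: at line 5 remove [qraqt] add [stxzx,mfdz,eupdx] -> 10 lines: pnyj tho olspy ksr tybd stxzx mfdz eupdx uxcp ved
Hunk 2: at line 6 remove [eupdx] add [bohjq,mgxt,jndz] -> 12 lines: pnyj tho olspy ksr tybd stxzx mfdz bohjq mgxt jndz uxcp ved
Hunk 3: at line 1 remove [olspy,ksr,tybd] add [lok] -> 10 lines: pnyj tho lok stxzx mfdz bohjq mgxt jndz uxcp ved
Hunk 4: at line 2 remove [stxzx,mfdz] add [slvd] -> 9 lines: pnyj tho lok slvd bohjq mgxt jndz uxcp ved
Hunk 5: at line 5 remove [mgxt,jndz] add [uiraa,ezw] -> 9 lines: pnyj tho lok slvd bohjq uiraa ezw uxcp ved
Hunk 6: at line 2 remove [lok,slvd] add [thtd,dxwux] -> 9 lines: pnyj tho thtd dxwux bohjq uiraa ezw uxcp ved
Hunk 7: at line 4 remove [bohjq] add [qqvo,zmd] -> 10 lines: pnyj tho thtd dxwux qqvo zmd uiraa ezw uxcp ved
Final line 5: qqvo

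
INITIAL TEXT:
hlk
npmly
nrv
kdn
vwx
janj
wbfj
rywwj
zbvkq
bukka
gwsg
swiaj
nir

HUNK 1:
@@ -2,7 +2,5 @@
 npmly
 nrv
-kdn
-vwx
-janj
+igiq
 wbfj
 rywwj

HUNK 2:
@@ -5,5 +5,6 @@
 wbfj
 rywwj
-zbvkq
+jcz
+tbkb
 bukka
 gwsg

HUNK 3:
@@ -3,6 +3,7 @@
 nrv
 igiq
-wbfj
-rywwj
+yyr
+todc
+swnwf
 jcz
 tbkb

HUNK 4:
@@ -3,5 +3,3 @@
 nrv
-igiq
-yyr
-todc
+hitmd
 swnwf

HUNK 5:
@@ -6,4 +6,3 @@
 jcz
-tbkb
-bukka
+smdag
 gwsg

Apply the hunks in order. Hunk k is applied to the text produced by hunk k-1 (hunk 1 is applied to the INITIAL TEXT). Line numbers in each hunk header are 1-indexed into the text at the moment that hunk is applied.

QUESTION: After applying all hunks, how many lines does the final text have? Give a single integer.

Answer: 10

Derivation:
Hunk 1: at line 2 remove [kdn,vwx,janj] add [igiq] -> 11 lines: hlk npmly nrv igiq wbfj rywwj zbvkq bukka gwsg swiaj nir
Hunk 2: at line 5 remove [zbvkq] add [jcz,tbkb] -> 12 lines: hlk npmly nrv igiq wbfj rywwj jcz tbkb bukka gwsg swiaj nir
Hunk 3: at line 3 remove [wbfj,rywwj] add [yyr,todc,swnwf] -> 13 lines: hlk npmly nrv igiq yyr todc swnwf jcz tbkb bukka gwsg swiaj nir
Hunk 4: at line 3 remove [igiq,yyr,todc] add [hitmd] -> 11 lines: hlk npmly nrv hitmd swnwf jcz tbkb bukka gwsg swiaj nir
Hunk 5: at line 6 remove [tbkb,bukka] add [smdag] -> 10 lines: hlk npmly nrv hitmd swnwf jcz smdag gwsg swiaj nir
Final line count: 10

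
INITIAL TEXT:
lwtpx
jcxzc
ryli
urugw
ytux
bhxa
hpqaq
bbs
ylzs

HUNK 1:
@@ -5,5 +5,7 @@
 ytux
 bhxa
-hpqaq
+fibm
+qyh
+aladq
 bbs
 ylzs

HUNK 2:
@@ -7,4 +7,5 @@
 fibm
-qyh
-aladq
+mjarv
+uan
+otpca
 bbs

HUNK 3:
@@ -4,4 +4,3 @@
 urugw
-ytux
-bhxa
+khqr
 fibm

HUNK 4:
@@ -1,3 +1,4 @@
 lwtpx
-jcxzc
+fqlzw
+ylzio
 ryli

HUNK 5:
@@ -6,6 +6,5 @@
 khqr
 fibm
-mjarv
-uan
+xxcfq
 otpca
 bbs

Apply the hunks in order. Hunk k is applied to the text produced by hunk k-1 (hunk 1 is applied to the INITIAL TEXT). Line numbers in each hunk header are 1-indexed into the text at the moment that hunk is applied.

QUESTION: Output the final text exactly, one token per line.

Hunk 1: at line 5 remove [hpqaq] add [fibm,qyh,aladq] -> 11 lines: lwtpx jcxzc ryli urugw ytux bhxa fibm qyh aladq bbs ylzs
Hunk 2: at line 7 remove [qyh,aladq] add [mjarv,uan,otpca] -> 12 lines: lwtpx jcxzc ryli urugw ytux bhxa fibm mjarv uan otpca bbs ylzs
Hunk 3: at line 4 remove [ytux,bhxa] add [khqr] -> 11 lines: lwtpx jcxzc ryli urugw khqr fibm mjarv uan otpca bbs ylzs
Hunk 4: at line 1 remove [jcxzc] add [fqlzw,ylzio] -> 12 lines: lwtpx fqlzw ylzio ryli urugw khqr fibm mjarv uan otpca bbs ylzs
Hunk 5: at line 6 remove [mjarv,uan] add [xxcfq] -> 11 lines: lwtpx fqlzw ylzio ryli urugw khqr fibm xxcfq otpca bbs ylzs

Answer: lwtpx
fqlzw
ylzio
ryli
urugw
khqr
fibm
xxcfq
otpca
bbs
ylzs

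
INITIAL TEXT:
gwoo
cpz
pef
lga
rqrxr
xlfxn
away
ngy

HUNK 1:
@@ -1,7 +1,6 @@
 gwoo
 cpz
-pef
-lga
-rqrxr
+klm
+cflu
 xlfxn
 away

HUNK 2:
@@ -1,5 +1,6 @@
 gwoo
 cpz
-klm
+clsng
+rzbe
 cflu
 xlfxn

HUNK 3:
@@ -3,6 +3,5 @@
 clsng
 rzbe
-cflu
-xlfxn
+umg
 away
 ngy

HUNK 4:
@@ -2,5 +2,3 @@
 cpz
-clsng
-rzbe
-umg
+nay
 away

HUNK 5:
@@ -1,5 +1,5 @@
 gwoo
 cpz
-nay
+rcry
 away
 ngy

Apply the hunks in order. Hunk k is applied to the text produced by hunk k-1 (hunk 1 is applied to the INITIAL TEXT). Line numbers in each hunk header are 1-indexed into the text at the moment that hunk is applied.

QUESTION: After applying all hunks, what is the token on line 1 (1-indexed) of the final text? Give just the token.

Hunk 1: at line 1 remove [pef,lga,rqrxr] add [klm,cflu] -> 7 lines: gwoo cpz klm cflu xlfxn away ngy
Hunk 2: at line 1 remove [klm] add [clsng,rzbe] -> 8 lines: gwoo cpz clsng rzbe cflu xlfxn away ngy
Hunk 3: at line 3 remove [cflu,xlfxn] add [umg] -> 7 lines: gwoo cpz clsng rzbe umg away ngy
Hunk 4: at line 2 remove [clsng,rzbe,umg] add [nay] -> 5 lines: gwoo cpz nay away ngy
Hunk 5: at line 1 remove [nay] add [rcry] -> 5 lines: gwoo cpz rcry away ngy
Final line 1: gwoo

Answer: gwoo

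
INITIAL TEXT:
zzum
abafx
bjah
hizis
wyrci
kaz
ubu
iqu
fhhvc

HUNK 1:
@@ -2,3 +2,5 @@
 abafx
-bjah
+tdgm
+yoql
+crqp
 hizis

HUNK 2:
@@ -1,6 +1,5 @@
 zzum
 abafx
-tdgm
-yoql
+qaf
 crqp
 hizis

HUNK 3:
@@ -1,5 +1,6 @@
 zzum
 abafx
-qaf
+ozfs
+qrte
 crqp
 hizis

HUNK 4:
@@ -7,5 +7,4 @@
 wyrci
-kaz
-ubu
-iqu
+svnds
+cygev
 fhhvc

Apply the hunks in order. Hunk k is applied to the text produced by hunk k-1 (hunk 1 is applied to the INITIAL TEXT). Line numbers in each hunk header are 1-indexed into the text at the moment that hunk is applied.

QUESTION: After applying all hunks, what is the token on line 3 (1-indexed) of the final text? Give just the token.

Answer: ozfs

Derivation:
Hunk 1: at line 2 remove [bjah] add [tdgm,yoql,crqp] -> 11 lines: zzum abafx tdgm yoql crqp hizis wyrci kaz ubu iqu fhhvc
Hunk 2: at line 1 remove [tdgm,yoql] add [qaf] -> 10 lines: zzum abafx qaf crqp hizis wyrci kaz ubu iqu fhhvc
Hunk 3: at line 1 remove [qaf] add [ozfs,qrte] -> 11 lines: zzum abafx ozfs qrte crqp hizis wyrci kaz ubu iqu fhhvc
Hunk 4: at line 7 remove [kaz,ubu,iqu] add [svnds,cygev] -> 10 lines: zzum abafx ozfs qrte crqp hizis wyrci svnds cygev fhhvc
Final line 3: ozfs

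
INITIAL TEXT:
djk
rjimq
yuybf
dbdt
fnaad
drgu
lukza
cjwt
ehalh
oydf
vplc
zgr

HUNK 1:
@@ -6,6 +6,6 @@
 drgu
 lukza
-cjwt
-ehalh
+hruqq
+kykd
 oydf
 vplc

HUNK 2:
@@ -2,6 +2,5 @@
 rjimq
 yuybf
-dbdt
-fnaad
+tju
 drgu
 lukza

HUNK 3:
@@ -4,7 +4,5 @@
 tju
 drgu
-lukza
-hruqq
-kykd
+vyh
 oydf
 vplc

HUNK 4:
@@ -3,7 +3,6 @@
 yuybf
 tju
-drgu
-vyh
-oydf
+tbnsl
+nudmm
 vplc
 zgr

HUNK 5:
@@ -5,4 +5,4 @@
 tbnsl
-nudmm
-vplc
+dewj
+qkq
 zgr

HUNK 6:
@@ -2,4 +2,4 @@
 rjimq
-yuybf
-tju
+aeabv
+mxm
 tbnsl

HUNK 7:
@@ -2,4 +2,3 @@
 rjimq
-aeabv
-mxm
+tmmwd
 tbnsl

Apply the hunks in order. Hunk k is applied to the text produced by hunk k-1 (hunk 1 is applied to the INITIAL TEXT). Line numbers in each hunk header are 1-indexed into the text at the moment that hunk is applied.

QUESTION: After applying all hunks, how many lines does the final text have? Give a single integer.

Answer: 7

Derivation:
Hunk 1: at line 6 remove [cjwt,ehalh] add [hruqq,kykd] -> 12 lines: djk rjimq yuybf dbdt fnaad drgu lukza hruqq kykd oydf vplc zgr
Hunk 2: at line 2 remove [dbdt,fnaad] add [tju] -> 11 lines: djk rjimq yuybf tju drgu lukza hruqq kykd oydf vplc zgr
Hunk 3: at line 4 remove [lukza,hruqq,kykd] add [vyh] -> 9 lines: djk rjimq yuybf tju drgu vyh oydf vplc zgr
Hunk 4: at line 3 remove [drgu,vyh,oydf] add [tbnsl,nudmm] -> 8 lines: djk rjimq yuybf tju tbnsl nudmm vplc zgr
Hunk 5: at line 5 remove [nudmm,vplc] add [dewj,qkq] -> 8 lines: djk rjimq yuybf tju tbnsl dewj qkq zgr
Hunk 6: at line 2 remove [yuybf,tju] add [aeabv,mxm] -> 8 lines: djk rjimq aeabv mxm tbnsl dewj qkq zgr
Hunk 7: at line 2 remove [aeabv,mxm] add [tmmwd] -> 7 lines: djk rjimq tmmwd tbnsl dewj qkq zgr
Final line count: 7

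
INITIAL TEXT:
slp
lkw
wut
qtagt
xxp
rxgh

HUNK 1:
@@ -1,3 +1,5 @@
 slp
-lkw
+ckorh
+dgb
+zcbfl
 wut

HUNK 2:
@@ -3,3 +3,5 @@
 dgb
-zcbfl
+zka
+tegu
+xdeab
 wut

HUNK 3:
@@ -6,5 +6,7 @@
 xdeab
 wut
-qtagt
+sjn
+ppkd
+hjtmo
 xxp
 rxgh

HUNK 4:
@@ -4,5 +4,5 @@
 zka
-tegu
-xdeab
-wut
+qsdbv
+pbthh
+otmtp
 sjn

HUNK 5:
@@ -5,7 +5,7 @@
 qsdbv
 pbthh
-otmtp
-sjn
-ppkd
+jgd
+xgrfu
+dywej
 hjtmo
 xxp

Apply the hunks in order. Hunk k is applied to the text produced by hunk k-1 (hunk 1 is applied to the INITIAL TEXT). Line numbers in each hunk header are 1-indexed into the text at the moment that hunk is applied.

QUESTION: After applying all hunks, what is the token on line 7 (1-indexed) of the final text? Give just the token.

Answer: jgd

Derivation:
Hunk 1: at line 1 remove [lkw] add [ckorh,dgb,zcbfl] -> 8 lines: slp ckorh dgb zcbfl wut qtagt xxp rxgh
Hunk 2: at line 3 remove [zcbfl] add [zka,tegu,xdeab] -> 10 lines: slp ckorh dgb zka tegu xdeab wut qtagt xxp rxgh
Hunk 3: at line 6 remove [qtagt] add [sjn,ppkd,hjtmo] -> 12 lines: slp ckorh dgb zka tegu xdeab wut sjn ppkd hjtmo xxp rxgh
Hunk 4: at line 4 remove [tegu,xdeab,wut] add [qsdbv,pbthh,otmtp] -> 12 lines: slp ckorh dgb zka qsdbv pbthh otmtp sjn ppkd hjtmo xxp rxgh
Hunk 5: at line 5 remove [otmtp,sjn,ppkd] add [jgd,xgrfu,dywej] -> 12 lines: slp ckorh dgb zka qsdbv pbthh jgd xgrfu dywej hjtmo xxp rxgh
Final line 7: jgd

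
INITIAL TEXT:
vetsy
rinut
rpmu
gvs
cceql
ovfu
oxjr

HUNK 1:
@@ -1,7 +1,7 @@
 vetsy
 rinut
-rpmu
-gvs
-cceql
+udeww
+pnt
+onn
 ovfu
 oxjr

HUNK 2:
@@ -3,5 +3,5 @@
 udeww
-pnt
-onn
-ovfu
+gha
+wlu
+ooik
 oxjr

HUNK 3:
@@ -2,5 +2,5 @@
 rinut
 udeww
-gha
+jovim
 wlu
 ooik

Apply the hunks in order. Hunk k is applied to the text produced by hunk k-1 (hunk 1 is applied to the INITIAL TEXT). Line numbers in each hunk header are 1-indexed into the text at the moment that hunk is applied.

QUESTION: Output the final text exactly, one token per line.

Answer: vetsy
rinut
udeww
jovim
wlu
ooik
oxjr

Derivation:
Hunk 1: at line 1 remove [rpmu,gvs,cceql] add [udeww,pnt,onn] -> 7 lines: vetsy rinut udeww pnt onn ovfu oxjr
Hunk 2: at line 3 remove [pnt,onn,ovfu] add [gha,wlu,ooik] -> 7 lines: vetsy rinut udeww gha wlu ooik oxjr
Hunk 3: at line 2 remove [gha] add [jovim] -> 7 lines: vetsy rinut udeww jovim wlu ooik oxjr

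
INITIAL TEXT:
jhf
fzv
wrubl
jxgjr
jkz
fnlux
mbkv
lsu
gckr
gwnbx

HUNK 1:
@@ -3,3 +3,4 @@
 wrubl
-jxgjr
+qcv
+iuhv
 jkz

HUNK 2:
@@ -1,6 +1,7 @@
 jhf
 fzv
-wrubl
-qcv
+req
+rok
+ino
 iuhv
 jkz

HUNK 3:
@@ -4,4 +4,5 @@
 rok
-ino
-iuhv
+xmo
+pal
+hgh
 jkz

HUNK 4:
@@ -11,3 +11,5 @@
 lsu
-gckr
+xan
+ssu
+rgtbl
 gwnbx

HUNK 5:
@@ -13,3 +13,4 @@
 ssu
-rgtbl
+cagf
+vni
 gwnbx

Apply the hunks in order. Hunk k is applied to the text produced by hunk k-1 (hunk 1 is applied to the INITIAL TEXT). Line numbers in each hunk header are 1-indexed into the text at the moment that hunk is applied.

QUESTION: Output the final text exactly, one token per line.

Hunk 1: at line 3 remove [jxgjr] add [qcv,iuhv] -> 11 lines: jhf fzv wrubl qcv iuhv jkz fnlux mbkv lsu gckr gwnbx
Hunk 2: at line 1 remove [wrubl,qcv] add [req,rok,ino] -> 12 lines: jhf fzv req rok ino iuhv jkz fnlux mbkv lsu gckr gwnbx
Hunk 3: at line 4 remove [ino,iuhv] add [xmo,pal,hgh] -> 13 lines: jhf fzv req rok xmo pal hgh jkz fnlux mbkv lsu gckr gwnbx
Hunk 4: at line 11 remove [gckr] add [xan,ssu,rgtbl] -> 15 lines: jhf fzv req rok xmo pal hgh jkz fnlux mbkv lsu xan ssu rgtbl gwnbx
Hunk 5: at line 13 remove [rgtbl] add [cagf,vni] -> 16 lines: jhf fzv req rok xmo pal hgh jkz fnlux mbkv lsu xan ssu cagf vni gwnbx

Answer: jhf
fzv
req
rok
xmo
pal
hgh
jkz
fnlux
mbkv
lsu
xan
ssu
cagf
vni
gwnbx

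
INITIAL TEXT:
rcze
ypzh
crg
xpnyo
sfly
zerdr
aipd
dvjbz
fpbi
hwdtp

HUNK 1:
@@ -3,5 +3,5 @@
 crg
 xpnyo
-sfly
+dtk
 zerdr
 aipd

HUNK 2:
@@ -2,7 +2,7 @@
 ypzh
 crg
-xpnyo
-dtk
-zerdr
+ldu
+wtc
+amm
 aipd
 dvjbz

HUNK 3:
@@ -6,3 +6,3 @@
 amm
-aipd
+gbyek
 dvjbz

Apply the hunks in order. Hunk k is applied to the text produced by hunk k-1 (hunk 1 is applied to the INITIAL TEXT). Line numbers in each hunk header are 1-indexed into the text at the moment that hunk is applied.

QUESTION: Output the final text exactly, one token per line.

Hunk 1: at line 3 remove [sfly] add [dtk] -> 10 lines: rcze ypzh crg xpnyo dtk zerdr aipd dvjbz fpbi hwdtp
Hunk 2: at line 2 remove [xpnyo,dtk,zerdr] add [ldu,wtc,amm] -> 10 lines: rcze ypzh crg ldu wtc amm aipd dvjbz fpbi hwdtp
Hunk 3: at line 6 remove [aipd] add [gbyek] -> 10 lines: rcze ypzh crg ldu wtc amm gbyek dvjbz fpbi hwdtp

Answer: rcze
ypzh
crg
ldu
wtc
amm
gbyek
dvjbz
fpbi
hwdtp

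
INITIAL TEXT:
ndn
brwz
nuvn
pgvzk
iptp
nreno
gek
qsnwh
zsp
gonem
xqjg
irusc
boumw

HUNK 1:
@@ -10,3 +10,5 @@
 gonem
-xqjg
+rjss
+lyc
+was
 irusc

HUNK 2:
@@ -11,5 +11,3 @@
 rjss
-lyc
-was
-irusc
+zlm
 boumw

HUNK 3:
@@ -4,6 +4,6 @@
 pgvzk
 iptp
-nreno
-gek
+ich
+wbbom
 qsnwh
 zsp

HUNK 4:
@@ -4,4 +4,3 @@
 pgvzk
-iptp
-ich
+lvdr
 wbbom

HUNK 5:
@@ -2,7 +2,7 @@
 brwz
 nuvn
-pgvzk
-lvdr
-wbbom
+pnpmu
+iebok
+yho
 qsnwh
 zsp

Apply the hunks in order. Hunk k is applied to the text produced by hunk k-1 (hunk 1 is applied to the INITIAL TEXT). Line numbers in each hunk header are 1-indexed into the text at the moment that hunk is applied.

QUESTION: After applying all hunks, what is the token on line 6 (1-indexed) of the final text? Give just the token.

Answer: yho

Derivation:
Hunk 1: at line 10 remove [xqjg] add [rjss,lyc,was] -> 15 lines: ndn brwz nuvn pgvzk iptp nreno gek qsnwh zsp gonem rjss lyc was irusc boumw
Hunk 2: at line 11 remove [lyc,was,irusc] add [zlm] -> 13 lines: ndn brwz nuvn pgvzk iptp nreno gek qsnwh zsp gonem rjss zlm boumw
Hunk 3: at line 4 remove [nreno,gek] add [ich,wbbom] -> 13 lines: ndn brwz nuvn pgvzk iptp ich wbbom qsnwh zsp gonem rjss zlm boumw
Hunk 4: at line 4 remove [iptp,ich] add [lvdr] -> 12 lines: ndn brwz nuvn pgvzk lvdr wbbom qsnwh zsp gonem rjss zlm boumw
Hunk 5: at line 2 remove [pgvzk,lvdr,wbbom] add [pnpmu,iebok,yho] -> 12 lines: ndn brwz nuvn pnpmu iebok yho qsnwh zsp gonem rjss zlm boumw
Final line 6: yho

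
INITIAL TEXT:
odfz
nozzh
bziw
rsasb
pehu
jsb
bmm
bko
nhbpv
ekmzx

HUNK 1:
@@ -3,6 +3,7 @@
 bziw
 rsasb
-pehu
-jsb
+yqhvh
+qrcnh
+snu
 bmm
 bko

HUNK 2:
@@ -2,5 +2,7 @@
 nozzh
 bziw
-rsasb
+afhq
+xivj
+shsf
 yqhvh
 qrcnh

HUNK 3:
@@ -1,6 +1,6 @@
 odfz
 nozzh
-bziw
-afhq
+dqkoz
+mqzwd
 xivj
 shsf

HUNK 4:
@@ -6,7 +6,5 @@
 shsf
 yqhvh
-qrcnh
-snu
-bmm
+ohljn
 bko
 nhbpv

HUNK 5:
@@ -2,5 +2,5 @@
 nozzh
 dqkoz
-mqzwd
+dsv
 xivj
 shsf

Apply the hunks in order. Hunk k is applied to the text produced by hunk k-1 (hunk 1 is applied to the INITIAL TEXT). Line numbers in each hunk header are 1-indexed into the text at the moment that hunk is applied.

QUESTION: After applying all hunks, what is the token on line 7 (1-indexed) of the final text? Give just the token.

Hunk 1: at line 3 remove [pehu,jsb] add [yqhvh,qrcnh,snu] -> 11 lines: odfz nozzh bziw rsasb yqhvh qrcnh snu bmm bko nhbpv ekmzx
Hunk 2: at line 2 remove [rsasb] add [afhq,xivj,shsf] -> 13 lines: odfz nozzh bziw afhq xivj shsf yqhvh qrcnh snu bmm bko nhbpv ekmzx
Hunk 3: at line 1 remove [bziw,afhq] add [dqkoz,mqzwd] -> 13 lines: odfz nozzh dqkoz mqzwd xivj shsf yqhvh qrcnh snu bmm bko nhbpv ekmzx
Hunk 4: at line 6 remove [qrcnh,snu,bmm] add [ohljn] -> 11 lines: odfz nozzh dqkoz mqzwd xivj shsf yqhvh ohljn bko nhbpv ekmzx
Hunk 5: at line 2 remove [mqzwd] add [dsv] -> 11 lines: odfz nozzh dqkoz dsv xivj shsf yqhvh ohljn bko nhbpv ekmzx
Final line 7: yqhvh

Answer: yqhvh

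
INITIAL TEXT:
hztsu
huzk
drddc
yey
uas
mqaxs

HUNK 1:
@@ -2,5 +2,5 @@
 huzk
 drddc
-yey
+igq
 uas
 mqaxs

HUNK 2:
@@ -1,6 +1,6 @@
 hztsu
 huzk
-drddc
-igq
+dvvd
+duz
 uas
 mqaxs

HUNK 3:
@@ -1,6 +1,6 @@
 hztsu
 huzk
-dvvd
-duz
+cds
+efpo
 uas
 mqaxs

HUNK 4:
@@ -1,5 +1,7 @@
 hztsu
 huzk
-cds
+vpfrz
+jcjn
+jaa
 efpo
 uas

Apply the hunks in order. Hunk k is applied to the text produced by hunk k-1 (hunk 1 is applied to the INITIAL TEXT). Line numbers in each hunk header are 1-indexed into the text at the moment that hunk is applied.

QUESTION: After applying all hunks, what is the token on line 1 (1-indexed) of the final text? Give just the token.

Hunk 1: at line 2 remove [yey] add [igq] -> 6 lines: hztsu huzk drddc igq uas mqaxs
Hunk 2: at line 1 remove [drddc,igq] add [dvvd,duz] -> 6 lines: hztsu huzk dvvd duz uas mqaxs
Hunk 3: at line 1 remove [dvvd,duz] add [cds,efpo] -> 6 lines: hztsu huzk cds efpo uas mqaxs
Hunk 4: at line 1 remove [cds] add [vpfrz,jcjn,jaa] -> 8 lines: hztsu huzk vpfrz jcjn jaa efpo uas mqaxs
Final line 1: hztsu

Answer: hztsu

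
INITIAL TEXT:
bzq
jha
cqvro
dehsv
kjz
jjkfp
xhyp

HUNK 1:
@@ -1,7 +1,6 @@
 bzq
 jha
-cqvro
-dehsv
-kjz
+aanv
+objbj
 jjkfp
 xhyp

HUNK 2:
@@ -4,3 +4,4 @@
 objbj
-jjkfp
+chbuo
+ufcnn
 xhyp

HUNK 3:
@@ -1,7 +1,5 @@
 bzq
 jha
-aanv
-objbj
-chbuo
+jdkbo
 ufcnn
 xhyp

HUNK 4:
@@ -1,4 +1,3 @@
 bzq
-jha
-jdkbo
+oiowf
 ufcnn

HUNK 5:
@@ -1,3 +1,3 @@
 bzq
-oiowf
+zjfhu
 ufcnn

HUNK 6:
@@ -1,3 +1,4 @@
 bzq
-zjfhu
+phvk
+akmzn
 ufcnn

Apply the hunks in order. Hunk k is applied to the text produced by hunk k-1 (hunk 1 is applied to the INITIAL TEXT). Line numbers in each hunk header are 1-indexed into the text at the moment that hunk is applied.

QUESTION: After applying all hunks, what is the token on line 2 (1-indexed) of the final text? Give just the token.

Hunk 1: at line 1 remove [cqvro,dehsv,kjz] add [aanv,objbj] -> 6 lines: bzq jha aanv objbj jjkfp xhyp
Hunk 2: at line 4 remove [jjkfp] add [chbuo,ufcnn] -> 7 lines: bzq jha aanv objbj chbuo ufcnn xhyp
Hunk 3: at line 1 remove [aanv,objbj,chbuo] add [jdkbo] -> 5 lines: bzq jha jdkbo ufcnn xhyp
Hunk 4: at line 1 remove [jha,jdkbo] add [oiowf] -> 4 lines: bzq oiowf ufcnn xhyp
Hunk 5: at line 1 remove [oiowf] add [zjfhu] -> 4 lines: bzq zjfhu ufcnn xhyp
Hunk 6: at line 1 remove [zjfhu] add [phvk,akmzn] -> 5 lines: bzq phvk akmzn ufcnn xhyp
Final line 2: phvk

Answer: phvk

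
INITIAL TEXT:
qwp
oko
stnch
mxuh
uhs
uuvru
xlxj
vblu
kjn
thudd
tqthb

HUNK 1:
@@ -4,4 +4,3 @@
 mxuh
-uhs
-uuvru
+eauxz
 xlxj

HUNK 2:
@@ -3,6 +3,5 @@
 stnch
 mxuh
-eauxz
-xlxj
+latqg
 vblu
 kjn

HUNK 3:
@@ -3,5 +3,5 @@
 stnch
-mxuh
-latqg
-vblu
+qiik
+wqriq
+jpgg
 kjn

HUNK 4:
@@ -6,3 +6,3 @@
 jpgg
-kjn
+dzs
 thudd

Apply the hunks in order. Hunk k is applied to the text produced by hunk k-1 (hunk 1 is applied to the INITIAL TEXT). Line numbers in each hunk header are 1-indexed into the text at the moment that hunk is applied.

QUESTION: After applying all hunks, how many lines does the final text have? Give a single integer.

Hunk 1: at line 4 remove [uhs,uuvru] add [eauxz] -> 10 lines: qwp oko stnch mxuh eauxz xlxj vblu kjn thudd tqthb
Hunk 2: at line 3 remove [eauxz,xlxj] add [latqg] -> 9 lines: qwp oko stnch mxuh latqg vblu kjn thudd tqthb
Hunk 3: at line 3 remove [mxuh,latqg,vblu] add [qiik,wqriq,jpgg] -> 9 lines: qwp oko stnch qiik wqriq jpgg kjn thudd tqthb
Hunk 4: at line 6 remove [kjn] add [dzs] -> 9 lines: qwp oko stnch qiik wqriq jpgg dzs thudd tqthb
Final line count: 9

Answer: 9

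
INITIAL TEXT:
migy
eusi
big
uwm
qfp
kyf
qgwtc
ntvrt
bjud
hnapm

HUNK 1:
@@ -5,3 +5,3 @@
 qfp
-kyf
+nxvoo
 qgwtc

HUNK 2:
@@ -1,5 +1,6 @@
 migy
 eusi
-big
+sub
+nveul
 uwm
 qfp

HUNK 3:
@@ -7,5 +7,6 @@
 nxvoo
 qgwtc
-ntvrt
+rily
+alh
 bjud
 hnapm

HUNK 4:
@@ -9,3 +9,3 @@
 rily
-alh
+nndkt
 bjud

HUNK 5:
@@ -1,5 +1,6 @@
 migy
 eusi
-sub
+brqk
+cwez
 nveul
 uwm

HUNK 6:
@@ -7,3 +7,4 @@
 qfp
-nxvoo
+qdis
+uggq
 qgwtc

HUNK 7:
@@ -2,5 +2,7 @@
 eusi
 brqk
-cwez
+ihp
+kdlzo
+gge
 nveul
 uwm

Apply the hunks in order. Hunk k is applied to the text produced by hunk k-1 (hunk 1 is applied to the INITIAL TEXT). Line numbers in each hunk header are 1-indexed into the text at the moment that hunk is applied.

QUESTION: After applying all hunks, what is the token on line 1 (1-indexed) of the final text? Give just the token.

Hunk 1: at line 5 remove [kyf] add [nxvoo] -> 10 lines: migy eusi big uwm qfp nxvoo qgwtc ntvrt bjud hnapm
Hunk 2: at line 1 remove [big] add [sub,nveul] -> 11 lines: migy eusi sub nveul uwm qfp nxvoo qgwtc ntvrt bjud hnapm
Hunk 3: at line 7 remove [ntvrt] add [rily,alh] -> 12 lines: migy eusi sub nveul uwm qfp nxvoo qgwtc rily alh bjud hnapm
Hunk 4: at line 9 remove [alh] add [nndkt] -> 12 lines: migy eusi sub nveul uwm qfp nxvoo qgwtc rily nndkt bjud hnapm
Hunk 5: at line 1 remove [sub] add [brqk,cwez] -> 13 lines: migy eusi brqk cwez nveul uwm qfp nxvoo qgwtc rily nndkt bjud hnapm
Hunk 6: at line 7 remove [nxvoo] add [qdis,uggq] -> 14 lines: migy eusi brqk cwez nveul uwm qfp qdis uggq qgwtc rily nndkt bjud hnapm
Hunk 7: at line 2 remove [cwez] add [ihp,kdlzo,gge] -> 16 lines: migy eusi brqk ihp kdlzo gge nveul uwm qfp qdis uggq qgwtc rily nndkt bjud hnapm
Final line 1: migy

Answer: migy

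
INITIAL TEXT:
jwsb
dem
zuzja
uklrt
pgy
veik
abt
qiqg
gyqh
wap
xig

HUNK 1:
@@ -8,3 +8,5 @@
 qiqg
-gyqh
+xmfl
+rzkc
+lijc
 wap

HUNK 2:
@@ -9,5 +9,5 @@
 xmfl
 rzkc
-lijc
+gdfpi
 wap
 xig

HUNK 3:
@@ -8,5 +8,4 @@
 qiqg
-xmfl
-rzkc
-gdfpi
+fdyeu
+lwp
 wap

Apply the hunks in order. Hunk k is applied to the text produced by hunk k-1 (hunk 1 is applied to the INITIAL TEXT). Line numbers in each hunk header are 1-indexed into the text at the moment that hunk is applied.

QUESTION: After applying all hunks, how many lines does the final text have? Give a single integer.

Hunk 1: at line 8 remove [gyqh] add [xmfl,rzkc,lijc] -> 13 lines: jwsb dem zuzja uklrt pgy veik abt qiqg xmfl rzkc lijc wap xig
Hunk 2: at line 9 remove [lijc] add [gdfpi] -> 13 lines: jwsb dem zuzja uklrt pgy veik abt qiqg xmfl rzkc gdfpi wap xig
Hunk 3: at line 8 remove [xmfl,rzkc,gdfpi] add [fdyeu,lwp] -> 12 lines: jwsb dem zuzja uklrt pgy veik abt qiqg fdyeu lwp wap xig
Final line count: 12

Answer: 12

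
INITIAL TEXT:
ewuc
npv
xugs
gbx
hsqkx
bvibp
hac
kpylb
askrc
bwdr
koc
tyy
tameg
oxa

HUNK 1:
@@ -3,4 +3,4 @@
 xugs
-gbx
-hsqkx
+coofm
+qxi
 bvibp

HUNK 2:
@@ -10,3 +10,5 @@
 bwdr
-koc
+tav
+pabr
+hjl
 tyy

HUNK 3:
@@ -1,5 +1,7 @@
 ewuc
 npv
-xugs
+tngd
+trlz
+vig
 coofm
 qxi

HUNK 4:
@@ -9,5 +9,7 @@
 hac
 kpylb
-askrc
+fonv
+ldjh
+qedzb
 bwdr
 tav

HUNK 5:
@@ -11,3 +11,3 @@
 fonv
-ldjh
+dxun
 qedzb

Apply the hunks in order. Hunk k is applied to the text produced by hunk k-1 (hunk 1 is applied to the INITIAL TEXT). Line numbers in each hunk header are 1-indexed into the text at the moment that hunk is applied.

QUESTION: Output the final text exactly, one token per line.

Answer: ewuc
npv
tngd
trlz
vig
coofm
qxi
bvibp
hac
kpylb
fonv
dxun
qedzb
bwdr
tav
pabr
hjl
tyy
tameg
oxa

Derivation:
Hunk 1: at line 3 remove [gbx,hsqkx] add [coofm,qxi] -> 14 lines: ewuc npv xugs coofm qxi bvibp hac kpylb askrc bwdr koc tyy tameg oxa
Hunk 2: at line 10 remove [koc] add [tav,pabr,hjl] -> 16 lines: ewuc npv xugs coofm qxi bvibp hac kpylb askrc bwdr tav pabr hjl tyy tameg oxa
Hunk 3: at line 1 remove [xugs] add [tngd,trlz,vig] -> 18 lines: ewuc npv tngd trlz vig coofm qxi bvibp hac kpylb askrc bwdr tav pabr hjl tyy tameg oxa
Hunk 4: at line 9 remove [askrc] add [fonv,ldjh,qedzb] -> 20 lines: ewuc npv tngd trlz vig coofm qxi bvibp hac kpylb fonv ldjh qedzb bwdr tav pabr hjl tyy tameg oxa
Hunk 5: at line 11 remove [ldjh] add [dxun] -> 20 lines: ewuc npv tngd trlz vig coofm qxi bvibp hac kpylb fonv dxun qedzb bwdr tav pabr hjl tyy tameg oxa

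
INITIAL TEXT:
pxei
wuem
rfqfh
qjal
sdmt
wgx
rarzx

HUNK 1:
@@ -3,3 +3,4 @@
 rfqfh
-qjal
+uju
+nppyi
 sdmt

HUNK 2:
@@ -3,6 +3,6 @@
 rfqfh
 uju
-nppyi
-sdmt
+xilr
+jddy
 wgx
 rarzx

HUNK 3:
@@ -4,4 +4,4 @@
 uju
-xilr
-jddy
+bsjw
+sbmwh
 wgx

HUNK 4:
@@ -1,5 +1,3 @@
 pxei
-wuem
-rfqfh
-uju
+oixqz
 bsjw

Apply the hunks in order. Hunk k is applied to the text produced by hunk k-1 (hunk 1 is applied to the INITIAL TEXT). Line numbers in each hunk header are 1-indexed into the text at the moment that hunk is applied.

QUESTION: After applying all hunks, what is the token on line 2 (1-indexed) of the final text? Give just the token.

Answer: oixqz

Derivation:
Hunk 1: at line 3 remove [qjal] add [uju,nppyi] -> 8 lines: pxei wuem rfqfh uju nppyi sdmt wgx rarzx
Hunk 2: at line 3 remove [nppyi,sdmt] add [xilr,jddy] -> 8 lines: pxei wuem rfqfh uju xilr jddy wgx rarzx
Hunk 3: at line 4 remove [xilr,jddy] add [bsjw,sbmwh] -> 8 lines: pxei wuem rfqfh uju bsjw sbmwh wgx rarzx
Hunk 4: at line 1 remove [wuem,rfqfh,uju] add [oixqz] -> 6 lines: pxei oixqz bsjw sbmwh wgx rarzx
Final line 2: oixqz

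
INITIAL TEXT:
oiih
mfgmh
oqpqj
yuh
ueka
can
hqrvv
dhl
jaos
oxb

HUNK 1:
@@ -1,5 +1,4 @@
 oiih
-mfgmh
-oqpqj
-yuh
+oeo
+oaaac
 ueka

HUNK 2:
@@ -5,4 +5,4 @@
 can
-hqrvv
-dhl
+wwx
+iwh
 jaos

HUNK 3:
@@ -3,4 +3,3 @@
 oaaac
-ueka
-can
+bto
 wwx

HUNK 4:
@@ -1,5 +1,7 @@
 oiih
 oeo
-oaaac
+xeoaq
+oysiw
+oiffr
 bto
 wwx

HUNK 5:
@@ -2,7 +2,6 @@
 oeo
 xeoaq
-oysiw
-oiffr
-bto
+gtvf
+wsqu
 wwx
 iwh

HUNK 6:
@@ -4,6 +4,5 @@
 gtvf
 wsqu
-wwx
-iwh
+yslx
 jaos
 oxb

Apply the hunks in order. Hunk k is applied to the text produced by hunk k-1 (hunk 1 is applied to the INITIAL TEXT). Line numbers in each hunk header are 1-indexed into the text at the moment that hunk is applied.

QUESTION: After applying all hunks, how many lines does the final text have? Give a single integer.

Hunk 1: at line 1 remove [mfgmh,oqpqj,yuh] add [oeo,oaaac] -> 9 lines: oiih oeo oaaac ueka can hqrvv dhl jaos oxb
Hunk 2: at line 5 remove [hqrvv,dhl] add [wwx,iwh] -> 9 lines: oiih oeo oaaac ueka can wwx iwh jaos oxb
Hunk 3: at line 3 remove [ueka,can] add [bto] -> 8 lines: oiih oeo oaaac bto wwx iwh jaos oxb
Hunk 4: at line 1 remove [oaaac] add [xeoaq,oysiw,oiffr] -> 10 lines: oiih oeo xeoaq oysiw oiffr bto wwx iwh jaos oxb
Hunk 5: at line 2 remove [oysiw,oiffr,bto] add [gtvf,wsqu] -> 9 lines: oiih oeo xeoaq gtvf wsqu wwx iwh jaos oxb
Hunk 6: at line 4 remove [wwx,iwh] add [yslx] -> 8 lines: oiih oeo xeoaq gtvf wsqu yslx jaos oxb
Final line count: 8

Answer: 8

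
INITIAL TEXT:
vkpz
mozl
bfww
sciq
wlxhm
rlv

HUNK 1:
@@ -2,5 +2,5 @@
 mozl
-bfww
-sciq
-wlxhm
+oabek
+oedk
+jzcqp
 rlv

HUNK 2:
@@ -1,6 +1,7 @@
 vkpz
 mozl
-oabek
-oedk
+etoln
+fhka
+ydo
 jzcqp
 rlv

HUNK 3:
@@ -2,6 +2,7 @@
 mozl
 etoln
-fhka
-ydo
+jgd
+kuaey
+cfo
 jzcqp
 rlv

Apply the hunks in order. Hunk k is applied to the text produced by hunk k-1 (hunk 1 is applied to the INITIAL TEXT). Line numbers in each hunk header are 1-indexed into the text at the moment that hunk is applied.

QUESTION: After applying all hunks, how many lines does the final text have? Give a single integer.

Hunk 1: at line 2 remove [bfww,sciq,wlxhm] add [oabek,oedk,jzcqp] -> 6 lines: vkpz mozl oabek oedk jzcqp rlv
Hunk 2: at line 1 remove [oabek,oedk] add [etoln,fhka,ydo] -> 7 lines: vkpz mozl etoln fhka ydo jzcqp rlv
Hunk 3: at line 2 remove [fhka,ydo] add [jgd,kuaey,cfo] -> 8 lines: vkpz mozl etoln jgd kuaey cfo jzcqp rlv
Final line count: 8

Answer: 8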